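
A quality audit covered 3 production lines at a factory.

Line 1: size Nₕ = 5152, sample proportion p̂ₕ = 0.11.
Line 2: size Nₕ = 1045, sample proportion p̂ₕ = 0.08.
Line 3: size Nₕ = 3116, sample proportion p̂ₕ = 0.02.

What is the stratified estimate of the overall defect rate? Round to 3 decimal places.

0.077

N = 5152 + 1045 + 3116 = 9313.
Overall proportion = Σ (Nₕ/N)·p̂ₕ.
Σ Nₕp̂ₕ = 566.72 + 83.6 + 62.32 = 712.64.
712.64 / 9313 = 0.07652... → 0.077.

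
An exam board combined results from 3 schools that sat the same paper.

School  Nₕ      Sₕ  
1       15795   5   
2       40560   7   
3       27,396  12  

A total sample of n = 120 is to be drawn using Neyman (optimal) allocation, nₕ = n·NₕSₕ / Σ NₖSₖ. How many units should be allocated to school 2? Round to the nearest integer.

1: NₕSₕ = 15795·5 = 78975
2: NₕSₕ = 40560·7 = 283920
3: NₕSₕ = 27396·12 = 328752
Σ NₕSₕ = 691647.
n_2 = 120·283920/691647 = 49.260... → 49.

49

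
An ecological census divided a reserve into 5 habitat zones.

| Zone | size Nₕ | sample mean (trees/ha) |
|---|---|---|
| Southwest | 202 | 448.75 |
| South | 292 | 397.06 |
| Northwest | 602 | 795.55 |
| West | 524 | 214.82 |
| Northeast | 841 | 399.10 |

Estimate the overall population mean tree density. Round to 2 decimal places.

460.67

N = 2461; weights Wₕ = Nₕ/N = (0.0821, 0.1187, 0.2446, 0.2129, 0.3417).
x̄_st = Σ Wₕ·x̄ₕ = 0.0821·448.75 + 0.1187·397.06 + 0.2446·795.55 + 0.2129·214.82 + 0.3417·399.10 ≈ 460.6741...
→ 460.67.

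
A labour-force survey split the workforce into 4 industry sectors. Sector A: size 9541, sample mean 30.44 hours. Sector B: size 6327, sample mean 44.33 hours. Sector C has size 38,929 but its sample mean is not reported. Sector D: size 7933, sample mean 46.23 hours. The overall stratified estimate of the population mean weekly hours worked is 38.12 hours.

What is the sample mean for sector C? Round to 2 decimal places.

37.34

N = 9541 + 6327 + 38929 + 7933 = 62730.
Overall total = μ·N = 38.12·62730 = 2391267.6.
Subtract the known strata: 9541·30.44 + 6327·44.33 + 7933·46.23 = 937646.54.
Remaining total for sector C: 2391267.6 − 937646.54 = 1453621.06.
Divide by its size: 1453621.06 / 38929 = 37.3403... → 37.34.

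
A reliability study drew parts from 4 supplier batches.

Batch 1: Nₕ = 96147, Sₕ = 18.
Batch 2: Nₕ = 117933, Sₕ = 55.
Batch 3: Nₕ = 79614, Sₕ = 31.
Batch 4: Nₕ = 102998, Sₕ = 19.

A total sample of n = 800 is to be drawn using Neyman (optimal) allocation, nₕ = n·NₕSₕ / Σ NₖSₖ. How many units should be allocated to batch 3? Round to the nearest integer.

156

Σ NₕSₕ = 96147·18 + 117933·55 + 79614·31 + 102998·19 = 12641957.
Share for 3: 2468034/12641957 = 0.19523.
n_3 = 800 × 0.19523 = 156.181... → 156.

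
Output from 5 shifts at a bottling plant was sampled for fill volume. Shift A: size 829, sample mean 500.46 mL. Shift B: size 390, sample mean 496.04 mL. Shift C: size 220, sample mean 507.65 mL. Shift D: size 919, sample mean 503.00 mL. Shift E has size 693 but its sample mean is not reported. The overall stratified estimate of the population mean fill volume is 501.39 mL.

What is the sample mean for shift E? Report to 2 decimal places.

501.39

N = 829 + 390 + 220 + 919 + 693 = 3051.
Overall total = μ·N = 501.39·3051 = 1529740.89.
Subtract the known strata: 829·500.46 + 390·496.04 + 220·507.65 + 919·503.00 = 1182276.94.
Remaining total for shift E: 1529740.89 − 1182276.94 = 347463.95.
Divide by its size: 347463.95 / 693 = 501.3910... → 501.39.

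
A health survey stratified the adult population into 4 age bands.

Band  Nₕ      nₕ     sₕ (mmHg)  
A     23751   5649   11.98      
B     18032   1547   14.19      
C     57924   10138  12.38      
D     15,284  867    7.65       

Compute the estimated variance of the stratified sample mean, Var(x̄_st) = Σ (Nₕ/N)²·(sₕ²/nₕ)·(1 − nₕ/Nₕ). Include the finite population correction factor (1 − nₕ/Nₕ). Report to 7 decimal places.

N = 114991. Term for each stratum: Wₕ²sₕ²/nₕ·(1−nₕ/Nₕ).
Var(x̄_st) = 0.0008260814 + 0.0029260357 + 0.0031646124 + 0.0011248329 = 0.0080415624 → 0.0080416.

0.0080416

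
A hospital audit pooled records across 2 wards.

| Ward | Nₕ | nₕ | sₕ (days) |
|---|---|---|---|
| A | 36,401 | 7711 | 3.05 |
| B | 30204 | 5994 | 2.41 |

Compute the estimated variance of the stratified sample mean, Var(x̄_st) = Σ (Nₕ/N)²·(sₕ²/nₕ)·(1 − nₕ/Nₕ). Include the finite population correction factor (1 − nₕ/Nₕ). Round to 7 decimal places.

0.0004437

N = 66605. Term for each stratum: Wₕ²sₕ²/nₕ·(1−nₕ/Nₕ).
Var(x̄_st) = 0.0002840005 + 0.0001597213 = 0.0004437219 → 0.0004437.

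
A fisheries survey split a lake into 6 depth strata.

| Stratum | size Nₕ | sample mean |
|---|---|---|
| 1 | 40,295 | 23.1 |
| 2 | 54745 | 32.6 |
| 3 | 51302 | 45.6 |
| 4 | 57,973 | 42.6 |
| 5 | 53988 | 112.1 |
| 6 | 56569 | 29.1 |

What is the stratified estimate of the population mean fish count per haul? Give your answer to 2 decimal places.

N = 314872; weights Wₕ = Nₕ/N = (0.1280, 0.1739, 0.1629, 0.1841, 0.1715, 0.1797).
x̄_st = Σ Wₕ·x̄ₕ = 0.1280·23.1 + 0.1739·32.6 + 0.1629·45.6 + 0.1841·42.6 + 0.1715·112.1 + 0.1797·29.1 ≈ 48.3458...
→ 48.35.

48.35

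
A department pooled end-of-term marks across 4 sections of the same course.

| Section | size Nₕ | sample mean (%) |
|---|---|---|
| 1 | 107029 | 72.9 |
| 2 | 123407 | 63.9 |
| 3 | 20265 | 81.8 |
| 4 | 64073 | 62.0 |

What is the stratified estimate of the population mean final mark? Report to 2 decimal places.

67.73

x̄_st = (Σ Nₕx̄ₕ) / (Σ Nₕ) = (107029·72.9 + 123407·63.9 + 20265·81.8 + 64073·62.0) / 314774
= 21318324.4 / 314774 = 67.7258... → 67.73.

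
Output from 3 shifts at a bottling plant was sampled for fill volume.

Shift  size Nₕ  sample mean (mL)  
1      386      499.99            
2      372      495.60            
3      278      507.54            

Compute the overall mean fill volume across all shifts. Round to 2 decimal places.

N = 386 + 372 + 278 = 1036.
The stratified mean weights each stratum mean by its population share Nₕ/N.
Σ Nₕx̄ₕ = 386·499.99 + 372·495.60 + 278·507.54 = 192996.14 + 184363.2 + 141096.12 = 518455.46.
Divide by N: 518455.46 / 1036 = 500.4396... → 500.44.

500.44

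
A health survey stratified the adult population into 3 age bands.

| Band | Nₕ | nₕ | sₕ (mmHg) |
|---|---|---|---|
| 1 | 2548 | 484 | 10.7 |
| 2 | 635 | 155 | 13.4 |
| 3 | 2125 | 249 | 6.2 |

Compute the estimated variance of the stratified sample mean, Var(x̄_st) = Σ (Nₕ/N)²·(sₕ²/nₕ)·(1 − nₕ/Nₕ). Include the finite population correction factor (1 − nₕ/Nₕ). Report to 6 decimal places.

N = 5308. Term for each stratum: Wₕ²sₕ²/nₕ·(1−nₕ/Nₕ).
Var(x̄_st) = 0.044153942 + 0.012532307 + 0.021843085 = 0.078529334 → 0.078529.

0.078529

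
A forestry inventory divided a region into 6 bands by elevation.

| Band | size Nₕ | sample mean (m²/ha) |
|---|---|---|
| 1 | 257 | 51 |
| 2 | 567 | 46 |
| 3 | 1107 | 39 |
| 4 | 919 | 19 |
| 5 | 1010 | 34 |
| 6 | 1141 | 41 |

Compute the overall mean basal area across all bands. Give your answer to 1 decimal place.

x̄_st = (Σ Nₕx̄ₕ) / (Σ Nₕ) = (257·51 + 567·46 + 1107·39 + 919·19 + 1010·34 + 1141·41) / 5001
= 180944 / 5001 = 36.182... → 36.2.

36.2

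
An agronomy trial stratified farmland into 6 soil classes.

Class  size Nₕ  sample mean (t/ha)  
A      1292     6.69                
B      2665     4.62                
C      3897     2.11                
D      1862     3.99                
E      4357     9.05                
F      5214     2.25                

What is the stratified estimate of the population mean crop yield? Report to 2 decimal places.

4.55

N = 19287; weights Wₕ = Nₕ/N = (0.0670, 0.1382, 0.2021, 0.0965, 0.2259, 0.2703).
x̄_st = Σ Wₕ·x̄ₕ = 0.0670·6.69 + 0.1382·4.62 + 0.2021·2.11 + 0.0965·3.99 + 0.2259·9.05 + 0.2703·2.25 ≈ 4.5507...
→ 4.55.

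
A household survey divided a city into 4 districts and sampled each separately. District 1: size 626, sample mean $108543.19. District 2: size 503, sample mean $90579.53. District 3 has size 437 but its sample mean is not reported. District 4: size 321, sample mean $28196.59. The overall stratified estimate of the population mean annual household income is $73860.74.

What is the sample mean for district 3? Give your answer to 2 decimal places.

Σ Nₕx̄ₕ = N·μ, so 437·x̄_3 = 1887·73860.74 − (626·108543.19 + 503·90579.53 + 321·28196.59).
= 139375216.38 − 122560645.92 = 16814570.46.
x̄_3 = 16814570.46 / 437 = 38477.2779... → 38477.28.

38477.28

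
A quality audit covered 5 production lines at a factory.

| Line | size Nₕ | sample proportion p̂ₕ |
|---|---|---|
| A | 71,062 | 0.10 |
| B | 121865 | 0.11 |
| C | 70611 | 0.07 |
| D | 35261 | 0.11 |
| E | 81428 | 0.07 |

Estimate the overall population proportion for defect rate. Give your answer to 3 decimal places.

Wₕ = Nₕ/N with N = 380227: 0.1869, 0.3205, 0.1857, 0.0927, 0.2142.
p̂_st = 0.1869·0.10 + 0.3205·0.11 + 0.1857·0.07 + 0.0927·0.11 + 0.2142·0.07 ≈ 0.09214... → 0.092.

0.092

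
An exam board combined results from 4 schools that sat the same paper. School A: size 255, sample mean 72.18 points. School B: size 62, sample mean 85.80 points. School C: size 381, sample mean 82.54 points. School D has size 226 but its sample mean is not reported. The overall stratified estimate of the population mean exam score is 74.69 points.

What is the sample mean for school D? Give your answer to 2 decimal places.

Σ Nₕx̄ₕ = N·μ, so 226·x̄_D = 924·74.69 − (255·72.18 + 62·85.80 + 381·82.54).
= 69013.56 − 55173.24 = 13840.32.
x̄_D = 13840.32 / 226 = 61.2404... → 61.24.

61.24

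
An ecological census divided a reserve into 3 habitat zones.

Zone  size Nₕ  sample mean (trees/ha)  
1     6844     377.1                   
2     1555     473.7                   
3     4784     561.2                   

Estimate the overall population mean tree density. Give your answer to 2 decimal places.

455.30

N = 13183; weights Wₕ = Nₕ/N = (0.5192, 0.1180, 0.3629).
x̄_st = Σ Wₕ·x̄ₕ = 0.5192·377.1 + 0.1180·473.7 + 0.3629·561.2 ≈ 455.3028...
→ 455.30.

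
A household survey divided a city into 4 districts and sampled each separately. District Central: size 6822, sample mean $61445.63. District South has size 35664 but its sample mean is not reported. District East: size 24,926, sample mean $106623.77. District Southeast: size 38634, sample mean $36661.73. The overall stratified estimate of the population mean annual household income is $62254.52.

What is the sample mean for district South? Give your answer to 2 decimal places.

Σ Nₕx̄ₕ = N·μ, so 35664·x̄_South = 106046·62254.52 − (6822·61445.63 + 24926·106623.77 + 38634·36661.73).
= 6601842827.92 − 4493275455.7 = 2108567372.22.
x̄_South = 2108567372.22 / 35664 = 59123.1318... → 59123.13.

59123.13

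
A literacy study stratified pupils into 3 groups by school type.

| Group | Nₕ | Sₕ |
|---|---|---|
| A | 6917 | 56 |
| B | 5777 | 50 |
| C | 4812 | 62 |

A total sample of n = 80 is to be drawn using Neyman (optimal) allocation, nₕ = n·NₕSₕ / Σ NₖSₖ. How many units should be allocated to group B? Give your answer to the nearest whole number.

24

Σ NₕSₕ = 6917·56 + 5777·50 + 4812·62 = 974546.
Share for B: 288850/974546 = 0.29639.
n_B = 80 × 0.29639 = 23.712... → 24.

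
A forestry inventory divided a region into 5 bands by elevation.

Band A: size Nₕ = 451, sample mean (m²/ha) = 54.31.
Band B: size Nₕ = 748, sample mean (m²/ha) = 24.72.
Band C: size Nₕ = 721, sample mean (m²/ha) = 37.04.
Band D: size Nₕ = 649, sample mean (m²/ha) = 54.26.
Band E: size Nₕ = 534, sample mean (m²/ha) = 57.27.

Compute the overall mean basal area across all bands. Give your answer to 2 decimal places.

N = 3103; weights Wₕ = Nₕ/N = (0.1453, 0.2411, 0.2324, 0.2092, 0.1721).
x̄_st = Σ Wₕ·x̄ₕ = 0.1453·54.31 + 0.2411·24.72 + 0.2324·37.04 + 0.2092·54.26 + 0.1721·57.27 ≈ 43.6633...
→ 43.66.

43.66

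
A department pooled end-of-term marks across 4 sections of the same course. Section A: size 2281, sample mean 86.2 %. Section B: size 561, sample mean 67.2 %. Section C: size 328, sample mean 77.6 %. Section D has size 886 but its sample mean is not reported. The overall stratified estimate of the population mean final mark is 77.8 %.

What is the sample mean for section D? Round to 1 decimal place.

63.0

N = 2281 + 561 + 328 + 886 = 4056.
Overall total = μ·N = 77.8·4056 = 315556.8.
Subtract the known strata: 2281·86.2 + 561·67.2 + 328·77.6 = 259774.2.
Remaining total for section D: 315556.8 − 259774.2 = 55782.6.
Divide by its size: 55782.6 / 886 = 62.960... → 63.0.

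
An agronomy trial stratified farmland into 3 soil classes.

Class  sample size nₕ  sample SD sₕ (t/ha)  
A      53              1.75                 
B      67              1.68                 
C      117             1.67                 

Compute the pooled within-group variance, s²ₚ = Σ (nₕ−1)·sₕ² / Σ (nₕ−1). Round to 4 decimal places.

Degrees of freedom: 52 + 66 + 116 = 234.
Σ(nₕ−1)sₕ² = 52·3.0625 + 66·2.8224 + 116·2.7889 = 669.0408.
s²ₚ = 669.0408 / 234 = 2.859149... → 2.8591.

2.8591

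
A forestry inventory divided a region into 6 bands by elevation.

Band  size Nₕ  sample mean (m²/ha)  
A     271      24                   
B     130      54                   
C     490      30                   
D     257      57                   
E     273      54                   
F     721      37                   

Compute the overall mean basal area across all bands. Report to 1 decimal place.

39.4

N = 2142; weights Wₕ = Nₕ/N = (0.1265, 0.0607, 0.2288, 0.1200, 0.1275, 0.3366).
x̄_st = Σ Wₕ·x̄ₕ = 0.1265·24 + 0.0607·54 + 0.2288·30 + 0.1200·57 + 0.1275·54 + 0.3366·37 ≈ 39.352...
→ 39.4.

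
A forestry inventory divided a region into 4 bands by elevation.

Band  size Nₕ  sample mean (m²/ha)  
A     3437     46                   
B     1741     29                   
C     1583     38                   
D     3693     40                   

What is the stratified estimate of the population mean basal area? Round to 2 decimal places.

N = 10454; weights Wₕ = Nₕ/N = (0.3288, 0.1665, 0.1514, 0.3533).
x̄_st = Σ Wₕ·x̄ₕ = 0.3288·46 + 0.1665·29 + 0.1514·38 + 0.3533·40 ≈ 39.8379...
→ 39.84.

39.84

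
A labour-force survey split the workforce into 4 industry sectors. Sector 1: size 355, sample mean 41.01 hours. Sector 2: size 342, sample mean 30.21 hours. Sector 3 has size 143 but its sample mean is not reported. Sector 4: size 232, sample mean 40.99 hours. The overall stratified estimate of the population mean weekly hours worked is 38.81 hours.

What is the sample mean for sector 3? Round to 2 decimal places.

50.38

N = 355 + 342 + 143 + 232 = 1072.
Overall total = μ·N = 38.81·1072 = 41604.32.
Subtract the known strata: 355·41.01 + 342·30.21 + 232·40.99 = 34400.05.
Remaining total for sector 3: 41604.32 − 34400.05 = 7204.27.
Divide by its size: 7204.27 / 143 = 50.3795... → 50.38.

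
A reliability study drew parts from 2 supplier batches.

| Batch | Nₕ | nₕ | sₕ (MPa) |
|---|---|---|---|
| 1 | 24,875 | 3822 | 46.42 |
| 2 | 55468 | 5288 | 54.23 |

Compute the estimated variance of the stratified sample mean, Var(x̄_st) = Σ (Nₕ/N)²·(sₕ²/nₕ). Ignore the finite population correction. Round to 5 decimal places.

N = 80343. Term for each stratum: Wₕ²sₕ²/nₕ.
Var(x̄_st) = 0.05404427 + 0.26507983 = 0.31912411 → 0.31912.

0.31912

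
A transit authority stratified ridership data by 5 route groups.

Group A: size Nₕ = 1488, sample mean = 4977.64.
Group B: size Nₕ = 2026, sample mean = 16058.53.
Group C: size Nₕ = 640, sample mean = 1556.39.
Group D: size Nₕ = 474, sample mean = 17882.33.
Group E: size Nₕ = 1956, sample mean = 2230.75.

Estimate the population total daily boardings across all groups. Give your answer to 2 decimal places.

53776971.12

A: 1488·4977.64 = 7406728.32
B: 2026·16058.53 = 32534581.78
C: 640·1556.39 = 996089.6
D: 474·17882.33 = 8476224.42
E: 1956·2230.75 = 4363347
τ̂ = Σ Nₕx̄ₕ = 53776971.12.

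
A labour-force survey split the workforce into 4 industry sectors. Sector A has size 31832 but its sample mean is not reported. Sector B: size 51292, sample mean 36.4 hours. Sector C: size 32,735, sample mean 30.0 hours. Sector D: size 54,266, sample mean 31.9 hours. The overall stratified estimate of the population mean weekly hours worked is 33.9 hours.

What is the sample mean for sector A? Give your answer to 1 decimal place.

37.3

Σ Nₕx̄ₕ = N·μ, so 31832·x̄_A = 170125·33.9 − (51292·36.4 + 32735·30.0 + 54266·31.9).
= 5767237.5 − 4580164.2 = 1187073.3.
x̄_A = 1187073.3 / 31832 = 37.292... → 37.3.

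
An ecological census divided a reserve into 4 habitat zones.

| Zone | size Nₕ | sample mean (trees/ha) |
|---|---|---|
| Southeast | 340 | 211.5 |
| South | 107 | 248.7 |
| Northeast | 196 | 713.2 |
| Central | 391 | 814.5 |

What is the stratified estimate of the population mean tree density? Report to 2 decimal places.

538.47

x̄_st = (Σ Nₕx̄ₕ) / (Σ Nₕ) = (340·211.5 + 107·248.7 + 196·713.2 + 391·814.5) / 1034
= 556777.6 / 1034 = 538.4696... → 538.47.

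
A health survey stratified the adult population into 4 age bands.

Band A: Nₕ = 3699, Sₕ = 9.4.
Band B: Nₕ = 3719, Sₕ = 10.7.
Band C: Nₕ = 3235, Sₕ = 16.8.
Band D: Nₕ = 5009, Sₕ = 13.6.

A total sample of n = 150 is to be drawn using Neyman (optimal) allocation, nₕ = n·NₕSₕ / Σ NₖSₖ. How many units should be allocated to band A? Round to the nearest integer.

26

Σ NₕSₕ = 3699·9.4 + 3719·10.7 + 3235·16.8 + 5009·13.6 = 197034.3.
Share for A: 34770.6/197034.3 = 0.17647.
n_A = 150 × 0.17647 = 26.470... → 26.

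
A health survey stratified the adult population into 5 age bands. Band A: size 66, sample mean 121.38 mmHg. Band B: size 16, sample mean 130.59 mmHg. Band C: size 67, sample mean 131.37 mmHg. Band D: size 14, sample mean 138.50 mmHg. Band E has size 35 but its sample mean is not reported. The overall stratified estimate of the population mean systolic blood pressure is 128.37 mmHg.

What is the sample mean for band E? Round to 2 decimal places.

130.74

N = 66 + 16 + 67 + 14 + 35 = 198.
Overall total = μ·N = 128.37·198 = 25417.26.
Subtract the known strata: 66·121.38 + 16·130.59 + 67·131.37 + 14·138.50 = 20841.31.
Remaining total for band E: 25417.26 − 20841.31 = 4575.95.
Divide by its size: 4575.95 / 35 = 130.7414... → 130.74.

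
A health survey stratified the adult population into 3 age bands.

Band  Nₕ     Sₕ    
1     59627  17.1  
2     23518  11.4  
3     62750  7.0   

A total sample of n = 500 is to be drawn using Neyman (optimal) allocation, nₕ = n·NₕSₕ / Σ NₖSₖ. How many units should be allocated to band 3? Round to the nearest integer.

Σ NₕSₕ = 59627·17.1 + 23518·11.4 + 62750·7.0 = 1726976.9.
Share for 3: 439250/1726976.9 = 0.25435.
n_3 = 500 × 0.25435 = 127.173... → 127.

127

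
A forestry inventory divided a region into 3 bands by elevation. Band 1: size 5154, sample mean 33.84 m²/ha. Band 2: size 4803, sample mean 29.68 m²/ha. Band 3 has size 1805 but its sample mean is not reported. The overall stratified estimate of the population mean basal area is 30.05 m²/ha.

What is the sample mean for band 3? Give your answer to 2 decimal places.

20.21

Σ Nₕx̄ₕ = N·μ, so 1805·x̄_3 = 11762·30.05 − (5154·33.84 + 4803·29.68).
= 353448.1 − 316964.4 = 36483.7.
x̄_3 = 36483.7 / 1805 = 20.2126... → 20.21.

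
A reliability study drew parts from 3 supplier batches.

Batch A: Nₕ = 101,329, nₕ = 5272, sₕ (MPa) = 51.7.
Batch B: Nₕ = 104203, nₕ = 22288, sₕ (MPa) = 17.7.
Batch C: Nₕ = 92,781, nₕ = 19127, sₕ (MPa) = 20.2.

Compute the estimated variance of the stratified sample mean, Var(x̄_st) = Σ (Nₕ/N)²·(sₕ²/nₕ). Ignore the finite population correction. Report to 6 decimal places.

0.062275

N = 298313. Term for each stratum: Wₕ²sₕ²/nₕ.
Var(x̄_st) = 0.058496359 + 0.001715108 + 0.002063619 = 0.062275087 → 0.062275.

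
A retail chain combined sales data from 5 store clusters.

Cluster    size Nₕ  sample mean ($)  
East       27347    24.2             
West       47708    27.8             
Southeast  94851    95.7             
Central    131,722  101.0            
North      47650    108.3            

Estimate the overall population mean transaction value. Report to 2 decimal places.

N = 27347 + 47708 + 94851 + 131722 + 47650 = 349278.
Overall mean = Σ (Nₕ/N)·x̄ₕ — weight by population share, not a simple average.
Σ Nₕx̄ₕ = 27347·24.2 + 47708·27.8 + 94851·95.7 + 131722·101.0 + 47650·108.3 = 661797.4 + 1326282.4 + 9077240.7 + 13303922 + 5160495 = 29529737.5.
Divide by N: 29529737.5 / 349278 = 84.5451... → 84.55.

84.55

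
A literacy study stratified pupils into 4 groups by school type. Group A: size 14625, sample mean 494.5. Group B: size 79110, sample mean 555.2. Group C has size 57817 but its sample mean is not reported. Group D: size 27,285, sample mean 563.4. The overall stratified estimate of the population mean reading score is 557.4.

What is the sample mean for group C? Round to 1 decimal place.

Σ Nₕx̄ₕ = N·μ, so 57817·x̄_C = 178837·557.4 − (14625·494.5 + 79110·555.2 + 27285·563.4).
= 99683743.8 − 66526303.5 = 33157440.3.
x̄_C = 33157440.3 / 57817 = 573.489... → 573.5.

573.5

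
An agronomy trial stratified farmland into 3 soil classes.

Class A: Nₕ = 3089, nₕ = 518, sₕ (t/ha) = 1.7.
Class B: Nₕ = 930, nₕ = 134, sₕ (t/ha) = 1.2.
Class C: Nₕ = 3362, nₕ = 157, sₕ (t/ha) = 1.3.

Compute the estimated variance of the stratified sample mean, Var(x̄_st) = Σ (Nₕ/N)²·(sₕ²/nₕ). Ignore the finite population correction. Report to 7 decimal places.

0.0033811

N = 7381. Term for each stratum: Wₕ²sₕ²/nₕ.
Var(x̄_st) = 0.0009771776 + 0.0001706056 + 0.0022333257 = 0.0033811088 → 0.0033811.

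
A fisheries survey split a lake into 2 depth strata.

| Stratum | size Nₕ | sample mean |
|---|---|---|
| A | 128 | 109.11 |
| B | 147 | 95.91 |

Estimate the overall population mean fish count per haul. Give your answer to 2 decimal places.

N = 128 + 147 = 275.
Weight each subgroup mean by Nₕ/N and sum.
Σ Nₕx̄ₕ = 128·109.11 + 147·95.91 = 13966.08 + 14098.77 = 28064.85.
Divide by N: 28064.85 / 275 = 102.054 → 102.05.

102.05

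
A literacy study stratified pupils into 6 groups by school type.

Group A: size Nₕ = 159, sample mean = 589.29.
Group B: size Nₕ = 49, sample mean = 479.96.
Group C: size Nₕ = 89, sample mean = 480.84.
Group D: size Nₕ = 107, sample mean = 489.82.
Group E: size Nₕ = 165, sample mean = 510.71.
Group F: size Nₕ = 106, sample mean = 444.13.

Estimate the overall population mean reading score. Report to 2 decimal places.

N = 675; weights Wₕ = Nₕ/N = (0.2356, 0.0726, 0.1319, 0.1585, 0.2444, 0.1570).
x̄_st = Σ Wₕ·x̄ₕ = 0.2356·589.29 + 0.0726·479.96 + 0.1319·480.84 + 0.1585·489.82 + 0.2444·510.71 + 0.1570·444.13 ≈ 509.2823...
→ 509.28.

509.28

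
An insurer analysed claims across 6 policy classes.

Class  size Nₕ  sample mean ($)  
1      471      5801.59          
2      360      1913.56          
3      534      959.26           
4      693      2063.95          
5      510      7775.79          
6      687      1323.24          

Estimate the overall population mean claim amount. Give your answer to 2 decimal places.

x̄_st = (Σ Nₕx̄ₕ) / (Σ Nₕ) = (471·5801.59 + 360·1913.56 + 534·959.26 + 693·2063.95 + 510·7775.79 + 687·1323.24) / 3255
= 10238711.46 / 3255 = 3145.5335... → 3145.53.

3145.53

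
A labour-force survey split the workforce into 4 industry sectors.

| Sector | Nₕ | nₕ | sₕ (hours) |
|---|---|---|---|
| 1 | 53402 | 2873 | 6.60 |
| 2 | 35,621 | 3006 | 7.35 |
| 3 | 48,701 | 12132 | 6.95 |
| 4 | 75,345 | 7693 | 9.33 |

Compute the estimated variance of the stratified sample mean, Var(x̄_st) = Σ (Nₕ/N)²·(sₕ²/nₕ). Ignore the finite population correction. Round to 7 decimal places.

N = 213069; Wₕ = Nₕ/N.
sector 1: (53402/213069)²·6.60²/2873 = 0.0009524162
sector 2: (35621/213069)²·7.35²/3006 = 0.0005022933
sector 3: (48701/213069)²·6.95²/12132 = 0.0002080044
sector 4: (75345/213069)²·9.33²/7693 = 0.0014149331
Sum = 0.0030776469 → 0.0030776.

0.0030776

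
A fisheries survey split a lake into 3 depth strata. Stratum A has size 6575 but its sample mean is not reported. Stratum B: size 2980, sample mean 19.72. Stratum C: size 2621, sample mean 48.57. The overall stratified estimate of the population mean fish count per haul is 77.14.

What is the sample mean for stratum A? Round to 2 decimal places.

114.55

N = 6575 + 2980 + 2621 = 12176.
Overall total = μ·N = 77.14·12176 = 939256.64.
Subtract the known strata: 2980·19.72 + 2621·48.57 = 186067.57.
Remaining total for stratum A: 939256.64 − 186067.57 = 753189.07.
Divide by its size: 753189.07 / 6575 = 114.5535... → 114.55.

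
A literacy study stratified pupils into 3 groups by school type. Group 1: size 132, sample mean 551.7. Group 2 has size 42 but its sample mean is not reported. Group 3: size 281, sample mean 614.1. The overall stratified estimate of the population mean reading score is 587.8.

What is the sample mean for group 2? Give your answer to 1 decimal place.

525.3

N = 132 + 42 + 281 = 455.
Overall total = μ·N = 587.8·455 = 267449.
Subtract the known strata: 132·551.7 + 281·614.1 = 245386.5.
Remaining total for group 2: 267449 − 245386.5 = 22062.5.
Divide by its size: 22062.5 / 42 = 525.298... → 525.3.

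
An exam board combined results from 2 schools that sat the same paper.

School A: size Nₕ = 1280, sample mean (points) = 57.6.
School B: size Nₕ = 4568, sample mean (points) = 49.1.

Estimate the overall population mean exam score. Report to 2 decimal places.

N = 5848; weights Wₕ = Nₕ/N = (0.2189, 0.7811).
x̄_st = Σ Wₕ·x̄ₕ = 0.2189·57.6 + 0.7811·49.1 ≈ 50.9605...
→ 50.96.

50.96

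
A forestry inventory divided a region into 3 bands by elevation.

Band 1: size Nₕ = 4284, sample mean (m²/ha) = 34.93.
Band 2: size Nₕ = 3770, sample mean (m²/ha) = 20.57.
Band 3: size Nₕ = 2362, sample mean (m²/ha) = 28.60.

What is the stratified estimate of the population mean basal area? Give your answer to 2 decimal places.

x̄_st = (Σ Nₕx̄ₕ) / (Σ Nₕ) = (4284·34.93 + 3770·20.57 + 2362·28.60) / 10416
= 294742.22 / 10416 = 28.2971... → 28.30.

28.30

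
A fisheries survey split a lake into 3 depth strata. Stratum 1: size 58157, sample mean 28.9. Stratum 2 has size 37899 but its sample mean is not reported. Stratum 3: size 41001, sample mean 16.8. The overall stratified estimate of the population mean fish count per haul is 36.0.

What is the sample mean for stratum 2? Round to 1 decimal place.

Σ Nₕx̄ₕ = N·μ, so 37899·x̄_2 = 137057·36.0 − (58157·28.9 + 41001·16.8).
= 4934052 − 2369554.1 = 2564497.9.
x̄_2 = 2564497.9 / 37899 = 67.667... → 67.7.

67.7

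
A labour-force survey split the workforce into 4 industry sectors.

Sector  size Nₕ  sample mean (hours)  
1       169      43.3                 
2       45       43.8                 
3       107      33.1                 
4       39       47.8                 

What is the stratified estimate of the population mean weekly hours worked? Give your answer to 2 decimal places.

N = 360; weights Wₕ = Nₕ/N = (0.4694, 0.1250, 0.2972, 0.1083).
x̄_st = Σ Wₕ·x̄ₕ = 0.4694·43.3 + 0.1250·43.8 + 0.2972·33.1 + 0.1083·47.8 ≈ 40.8183...
→ 40.82.

40.82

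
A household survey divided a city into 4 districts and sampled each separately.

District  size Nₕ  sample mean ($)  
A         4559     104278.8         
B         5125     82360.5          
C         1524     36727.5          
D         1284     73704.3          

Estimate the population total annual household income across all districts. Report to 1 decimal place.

1048113642.9

Population total = Σ Nₕ·x̄ₕ (each stratum's size times its mean).
4559·104278.8 + 5125·82360.5 + 1524·36727.5 + 1284·73704.3 = 475407049.2 + 422097562.5 + 55972710 + 94636321.2 = 1048113642.9.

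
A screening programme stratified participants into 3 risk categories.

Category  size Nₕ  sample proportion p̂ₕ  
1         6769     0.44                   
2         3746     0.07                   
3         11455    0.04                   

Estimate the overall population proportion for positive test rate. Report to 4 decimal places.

0.1684

Wₕ = Nₕ/N with N = 21970: 0.3081, 0.1705, 0.5214.
p̂_st = 0.3081·0.44 + 0.1705·0.07 + 0.5214·0.04 ≈ 0.168356... → 0.1684.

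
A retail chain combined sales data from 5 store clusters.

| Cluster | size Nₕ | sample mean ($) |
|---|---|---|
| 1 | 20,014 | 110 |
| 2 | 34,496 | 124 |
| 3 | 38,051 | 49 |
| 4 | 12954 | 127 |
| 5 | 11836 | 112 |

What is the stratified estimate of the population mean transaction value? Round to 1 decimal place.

N = 20014 + 34496 + 38051 + 12954 + 11836 = 117351.
Weight each subgroup mean by Nₕ/N and sum.
Σ Nₕx̄ₕ = 20014·110 + 34496·124 + 38051·49 + 12954·127 + 11836·112 = 2201540 + 4277504 + 1864499 + 1645158 + 1325632 = 11314333.
Divide by N: 11314333 / 117351 = 96.414... → 96.4.

96.4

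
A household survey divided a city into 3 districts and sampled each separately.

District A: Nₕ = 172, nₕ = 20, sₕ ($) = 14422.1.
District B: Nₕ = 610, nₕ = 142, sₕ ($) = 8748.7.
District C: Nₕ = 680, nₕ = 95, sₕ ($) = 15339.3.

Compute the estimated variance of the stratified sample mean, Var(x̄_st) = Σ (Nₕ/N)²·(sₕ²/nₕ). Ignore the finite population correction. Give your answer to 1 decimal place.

N = 1462; Wₕ = Nₕ/N.
district A: (172/1462)²·14422.1²/20 = 143942.5387
district B: (610/1462)²·8748.7²/142 = 93834.7345
district C: (680/1462)²·15339.3²/95 = 535809.6826
Sum = 773586.9557 → 773587.0.

773587.0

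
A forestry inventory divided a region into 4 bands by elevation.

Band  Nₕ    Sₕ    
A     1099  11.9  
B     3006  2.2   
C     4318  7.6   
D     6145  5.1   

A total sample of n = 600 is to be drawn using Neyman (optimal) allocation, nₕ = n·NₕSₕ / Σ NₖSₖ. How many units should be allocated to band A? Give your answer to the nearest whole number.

Σ NₕSₕ = 1099·11.9 + 3006·2.2 + 4318·7.6 + 6145·5.1 = 83847.6.
Share for A: 13078.1/83847.6 = 0.15597.
n_A = 600 × 0.15597 = 93.585... → 94.

94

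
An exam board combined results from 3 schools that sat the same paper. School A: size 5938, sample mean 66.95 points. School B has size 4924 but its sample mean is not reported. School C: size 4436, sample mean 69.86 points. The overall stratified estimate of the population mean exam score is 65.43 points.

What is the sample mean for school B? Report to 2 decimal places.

N = 5938 + 4924 + 4436 = 15298.
Overall total = μ·N = 65.43·15298 = 1000948.14.
Subtract the known strata: 5938·66.95 + 4436·69.86 = 707448.06.
Remaining total for school B: 1000948.14 − 707448.06 = 293500.08.
Divide by its size: 293500.08 / 4924 = 59.6060... → 59.61.

59.61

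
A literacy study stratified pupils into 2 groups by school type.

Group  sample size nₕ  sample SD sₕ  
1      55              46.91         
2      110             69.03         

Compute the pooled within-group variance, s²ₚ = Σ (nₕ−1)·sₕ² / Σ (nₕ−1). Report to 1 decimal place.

Degrees of freedom: 54 + 109 = 163.
Σ(nₕ−1)sₕ² = 54·2200.5481 + 109·4765.1409 = 638229.9555.
s²ₚ = 638229.9555 / 163 = 3915.521... → 3915.5.

3915.5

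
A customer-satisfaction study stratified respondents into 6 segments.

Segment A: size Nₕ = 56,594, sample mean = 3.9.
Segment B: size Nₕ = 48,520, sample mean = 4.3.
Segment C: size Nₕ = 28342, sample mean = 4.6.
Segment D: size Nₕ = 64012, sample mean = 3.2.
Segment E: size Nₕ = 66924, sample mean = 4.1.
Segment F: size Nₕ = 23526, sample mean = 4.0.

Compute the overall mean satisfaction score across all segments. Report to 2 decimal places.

3.94

N = 56594 + 48520 + 28342 + 64012 + 66924 + 23526 = 287918.
Weight each subgroup mean by Nₕ/N and sum.
Σ Nₕx̄ₕ = 56594·3.9 + 48520·4.3 + 28342·4.6 + 64012·3.2 + 66924·4.1 + 23526·4.0 = 220716.6 + 208636 + 130373.2 + 204838.4 + 274388.4 + 94104 = 1133056.6.
Divide by N: 1133056.6 / 287918 = 3.9353... → 3.94.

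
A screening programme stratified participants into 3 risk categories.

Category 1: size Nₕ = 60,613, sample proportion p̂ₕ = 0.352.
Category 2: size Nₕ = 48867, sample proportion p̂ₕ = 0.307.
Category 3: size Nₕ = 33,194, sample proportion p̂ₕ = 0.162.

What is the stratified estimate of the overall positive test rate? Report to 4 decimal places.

0.2924

Wₕ = Nₕ/N with N = 142674: 0.4248, 0.3425, 0.2327.
p̂_st = 0.4248·0.352 + 0.3425·0.307 + 0.2327·0.162 ≈ 0.292382... → 0.2924.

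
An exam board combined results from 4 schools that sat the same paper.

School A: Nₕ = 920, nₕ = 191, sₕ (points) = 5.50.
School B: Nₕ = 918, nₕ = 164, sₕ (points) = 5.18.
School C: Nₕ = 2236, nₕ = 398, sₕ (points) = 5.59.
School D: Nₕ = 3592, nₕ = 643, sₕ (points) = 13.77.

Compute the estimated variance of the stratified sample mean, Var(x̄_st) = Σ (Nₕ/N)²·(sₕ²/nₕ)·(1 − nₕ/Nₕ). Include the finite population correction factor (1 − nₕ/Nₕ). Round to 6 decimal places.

N = 7666; Wₕ = Nₕ/N.
school A: (920/7666)²·5.50²/191·(1 − 191/920) = 0.001807464
school B: (918/7666)²·5.18²/164·(1 − 164/918) = 0.001927046
school C: (2236/7666)²·5.59²/398·(1 − 398/2236) = 0.005490605
school D: (3592/7666)²·13.77²/643·(1 − 643/3592) = 0.053153318
Sum = 0.062378433 → 0.062378.

0.062378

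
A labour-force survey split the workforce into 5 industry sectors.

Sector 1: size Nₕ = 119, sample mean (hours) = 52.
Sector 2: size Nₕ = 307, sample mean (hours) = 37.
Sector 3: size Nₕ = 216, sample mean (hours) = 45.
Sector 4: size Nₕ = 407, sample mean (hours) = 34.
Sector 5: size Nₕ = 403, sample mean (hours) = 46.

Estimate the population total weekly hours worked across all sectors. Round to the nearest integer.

Estimate total by summing Nₕ·x̄ₕ over strata.
119·52 + 307·37 + 216·45 + 407·34 + 403·46 = 6188 + 11359 + 9720 + 13838 + 18538 = 59643.

59643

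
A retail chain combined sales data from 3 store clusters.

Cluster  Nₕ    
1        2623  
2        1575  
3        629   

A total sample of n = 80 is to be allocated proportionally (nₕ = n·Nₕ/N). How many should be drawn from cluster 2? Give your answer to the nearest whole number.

Share of cluster 2 = 1575/4827 = 0.32629.
Allocate 80 × 0.32629 = 26.103... → 26.

26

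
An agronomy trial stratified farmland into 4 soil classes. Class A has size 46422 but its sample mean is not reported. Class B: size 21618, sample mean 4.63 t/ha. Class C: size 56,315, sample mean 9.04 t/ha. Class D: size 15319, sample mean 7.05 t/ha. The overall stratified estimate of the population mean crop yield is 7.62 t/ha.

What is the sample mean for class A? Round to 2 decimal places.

Σ Nₕx̄ₕ = N·μ, so 46422·x̄_A = 139674·7.62 − (21618·4.63 + 56315·9.04 + 15319·7.05).
= 1064315.88 − 717177.89 = 347137.99.
x̄_A = 347137.99 / 46422 = 7.4779... → 7.48.

7.48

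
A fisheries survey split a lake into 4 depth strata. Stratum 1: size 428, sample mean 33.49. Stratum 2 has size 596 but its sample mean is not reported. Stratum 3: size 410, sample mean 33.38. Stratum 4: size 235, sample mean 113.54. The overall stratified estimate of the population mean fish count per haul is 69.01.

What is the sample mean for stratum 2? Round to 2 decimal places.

101.47

Σ Nₕx̄ₕ = N·μ, so 596·x̄_2 = 1669·69.01 − (428·33.49 + 410·33.38 + 235·113.54).
= 115177.69 − 54701.42 = 60476.27.
x̄_2 = 60476.27 / 596 = 101.4703... → 101.47.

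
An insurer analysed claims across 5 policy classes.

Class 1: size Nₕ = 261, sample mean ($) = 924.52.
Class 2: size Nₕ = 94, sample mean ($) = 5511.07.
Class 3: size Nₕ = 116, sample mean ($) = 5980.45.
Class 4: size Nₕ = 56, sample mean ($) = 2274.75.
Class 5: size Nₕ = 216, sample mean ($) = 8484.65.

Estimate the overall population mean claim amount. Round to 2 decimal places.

N = 261 + 94 + 116 + 56 + 216 = 743.
Overall mean = Σ (Nₕ/N)·x̄ₕ — weight by population share, not a simple average.
Σ Nₕx̄ₕ = 261·924.52 + 94·5511.07 + 116·5980.45 + 56·2274.75 + 216·8484.65 = 241299.72 + 518040.58 + 693732.2 + 127386 + 1832684.4 = 3413142.9.
Divide by N: 3413142.9 / 743 = 4593.7320... → 4593.73.

4593.73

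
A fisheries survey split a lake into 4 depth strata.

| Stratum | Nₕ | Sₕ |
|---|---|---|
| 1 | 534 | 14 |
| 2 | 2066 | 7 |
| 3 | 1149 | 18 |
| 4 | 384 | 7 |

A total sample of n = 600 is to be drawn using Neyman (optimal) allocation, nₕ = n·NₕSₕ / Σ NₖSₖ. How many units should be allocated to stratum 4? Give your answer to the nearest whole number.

36

1: NₕSₕ = 534·14 = 7476
2: NₕSₕ = 2066·7 = 14462
3: NₕSₕ = 1149·18 = 20682
4: NₕSₕ = 384·7 = 2688
Σ NₕSₕ = 45308.
n_4 = 600·2688/45308 = 35.596... → 36.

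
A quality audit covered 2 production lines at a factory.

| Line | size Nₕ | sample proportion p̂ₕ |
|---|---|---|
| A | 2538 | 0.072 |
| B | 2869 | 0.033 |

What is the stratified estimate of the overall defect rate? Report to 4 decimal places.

N = 2538 + 2869 = 5407.
Overall proportion = Σ (Nₕ/N)·p̂ₕ.
Σ Nₕp̂ₕ = 182.736 + 94.677 = 277.413.
277.413 / 5407 = 0.051306... → 0.0513.

0.0513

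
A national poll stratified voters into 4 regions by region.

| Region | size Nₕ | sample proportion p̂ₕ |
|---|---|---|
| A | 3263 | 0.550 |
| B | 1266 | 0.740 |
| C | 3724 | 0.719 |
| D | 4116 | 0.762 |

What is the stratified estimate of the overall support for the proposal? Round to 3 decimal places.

0.691

Wₕ = Nₕ/N with N = 12369: 0.2638, 0.1024, 0.3011, 0.3328.
p̂_st = 0.2638·0.550 + 0.1024·0.740 + 0.3011·0.719 + 0.3328·0.762 ≈ 0.69088... → 0.691.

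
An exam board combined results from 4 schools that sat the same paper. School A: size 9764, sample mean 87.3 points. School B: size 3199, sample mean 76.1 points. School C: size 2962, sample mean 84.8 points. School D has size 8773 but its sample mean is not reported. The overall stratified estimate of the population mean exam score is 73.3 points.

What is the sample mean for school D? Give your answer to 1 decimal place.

Σ Nₕx̄ₕ = N·μ, so 8773·x̄_D = 24698·73.3 − (9764·87.3 + 3199·76.1 + 2962·84.8).
= 1810363.4 − 1347018.7 = 463344.7.
x̄_D = 463344.7 / 8773 = 52.815... → 52.8.

52.8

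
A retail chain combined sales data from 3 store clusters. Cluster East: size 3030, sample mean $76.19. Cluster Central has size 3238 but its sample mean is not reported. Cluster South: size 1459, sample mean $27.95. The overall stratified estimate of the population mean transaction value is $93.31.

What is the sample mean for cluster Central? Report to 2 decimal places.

138.78

Σ Nₕx̄ₕ = N·μ, so 3238·x̄_Central = 7727·93.31 − (3030·76.19 + 1459·27.95).
= 721006.37 − 271634.75 = 449371.62.
x̄_Central = 449371.62 / 3238 = 138.7806... → 138.78.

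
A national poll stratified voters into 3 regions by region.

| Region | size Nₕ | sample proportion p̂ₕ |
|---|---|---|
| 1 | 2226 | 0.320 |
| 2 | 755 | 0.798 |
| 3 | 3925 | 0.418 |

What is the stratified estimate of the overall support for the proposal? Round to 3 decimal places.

0.428

Wₕ = Nₕ/N with N = 6906: 0.3223, 0.1093, 0.5683.
p̂_st = 0.3223·0.320 + 0.1093·0.798 + 0.5683·0.418 ≈ 0.42796... → 0.428.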